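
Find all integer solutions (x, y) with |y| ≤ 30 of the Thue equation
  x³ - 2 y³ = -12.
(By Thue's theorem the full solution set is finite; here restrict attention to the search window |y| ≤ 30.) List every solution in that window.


The equation is x³ - 2y³ = -12. For fixed y, x³ = 2·y³ − 12, so a solution requires the RHS to be a perfect cube.
Strategy: iterate y from -30 to 30, compute RHS = 2·y³ − 12, and check whether it is a (positive or negative) perfect cube.
Check small values of y:
  y = 0: RHS = -12 is not a perfect cube.
  y = 1: RHS = -10 is not a perfect cube.
  y = -1: RHS = -14 is not a perfect cube.
  y = 2: RHS = 4 is not a perfect cube.
  y = -2: RHS = -28 is not a perfect cube.
  y = 3: RHS = 42 is not a perfect cube.
  y = -3: RHS = -66 is not a perfect cube.
Continuing the search up to |y| = 30 finds no solutions either.
No (x, y) in the scanned range satisfies the equation.

No integer solutions with |y| ≤ 30.


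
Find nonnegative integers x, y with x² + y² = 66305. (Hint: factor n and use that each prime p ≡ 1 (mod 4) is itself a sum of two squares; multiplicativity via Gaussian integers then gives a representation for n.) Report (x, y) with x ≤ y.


Step 1: Factor n = 66305 = 5 · 89 · 149.
Step 2: Check the mod-4 condition on each prime factor: 5 ≡ 1 (mod 4), exponent 1; 89 ≡ 1 (mod 4), exponent 1; 149 ≡ 1 (mod 4), exponent 1.
All primes ≡ 3 (mod 4) appear to even exponent (or don't appear), so by the two-squares theorem n IS expressible as a sum of two squares.
Step 3: Build a representation. Here n = 5 · 89 · 149 is a product of primes ≡ 1 (mod 4). Each prime p ≡ 1 (mod 4) is itself a sum of two squares; find a² by testing p − a² for a perfect square:
  5: 5 − 1² = 4 = 2² ⇒ 5 = 1² + 2².
  89: 89 − 1² = 88, 89 − 2² = 85, 89 − 3² = 80, 89 − 4² = 73, 89 − 5² = 64 = 8² ⇒ 89 = 5² + 8².
  149: 149 − 1² = 148, 149 − 2² = 145, 149 − 3² = 140, 149 − 4² = 133, 149 − 5² = 124, 149 − 6² = 113, 149 − 7² = 100 = 10² ⇒ 149 = 7² + 10².
  Combine using the Brahmagupta–Fibonacci identity (a² + b²)(c² + d²) = (ac − bd)² + (ad + bc)² = (ac + bd)² + (ad − bc)²:
  5 · 89 = 445: from (1² + 2²)(5² + 8²), take (1·5 − 2·8, 1·8 + 2·5) = (5 − 16, 8 + 10) = (-11, 18); dropping signs (only squares matter) gives (11, 18); check 11² + 18² = 121 + 324 = 445 ✓.
  445 · 149 = 66305: from (11² + 18²)(7² + 10²), take (11·7 − 18·10, 11·10 + 18·7) = (77 − 180, 110 + 126) = (-103, 236); dropping signs (only squares matter) gives (103, 236); check 103² + 236² = 10609 + 55696 = 66305 ✓.
Step 4: Order so x ≤ y and verify: 103² + 236² = 10609 + 55696 = 66305 = n. ✓

n = 66305 = 103² + 236² (one valid representation with x ≤ y).


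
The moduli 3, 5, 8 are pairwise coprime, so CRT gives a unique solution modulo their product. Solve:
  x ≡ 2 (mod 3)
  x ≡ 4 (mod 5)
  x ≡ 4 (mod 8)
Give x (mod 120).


Moduli 3, 5, 8 are pairwise coprime; by CRT there is a unique solution modulo M = 3 · 5 · 8 = 120.
Solve pairwise, accumulating the modulus:
  Start with x ≡ 2 (mod 3).
  Combine with x ≡ 4 (mod 5): since gcd(3, 5) = 1, we get a unique residue mod 15.
    Write x = 2 + 3·t and substitute into x ≡ 4 (mod 5): 3·t ≡ 4 − 2 = 2 (mod 5).
    The inverse of 3 mod 5 is 2 (since 3·2 = 6 = 1·5 + 1), so t ≡ 2·2 = 4 ≡ 4 (mod 5).
    Then x = 2 + 3·4 = 14, valid modulo lcm(3, 5) = 15: x ≡ 14 (mod 15).
  Combine with x ≡ 4 (mod 8): since gcd(15, 8) = 1, we get a unique residue mod 120.
    Write x = 14 + 15·t and substitute into x ≡ 4 (mod 8): 15·t ≡ 4 − 14 = -10 (mod 8).
    Reduce coefficients mod 8: 7·t ≡ 6 (mod 8).
    The inverse of 7 mod 8 is 7 (since 7·7 = 49 = 6·8 + 1), so t ≡ 7·6 = 42 ≡ 2 (mod 8).
    Then x = 14 + 15·2 = 44, valid modulo lcm(15, 8) = 120: x ≡ 44 (mod 120).
Verify: 44 mod 3 = 2 ✓, 44 mod 5 = 4 ✓, 44 mod 8 = 4 ✓.

x ≡ 44 (mod 120).


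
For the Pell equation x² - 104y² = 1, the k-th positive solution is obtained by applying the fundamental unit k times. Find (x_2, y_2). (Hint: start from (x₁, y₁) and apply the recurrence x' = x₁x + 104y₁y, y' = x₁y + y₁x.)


Step 1: Find the fundamental solution (x₁, y₁) of x² - 104y² = 1.
  Expand √104 as a continued fraction. a₀ = ⌊√104⌋ = 10; iterate m_{k+1} = d_k·a_k − m_k, d_{k+1} = (104 − m_{k+1}²)/d_k, a_{k+1} = ⌊(a₀ + m_{k+1})/d_{k+1}⌋ (starting m₀ = 0, d₀ = 1), with convergents p_k = a_k·p_{k-1} + p_{k-2}, q_k = a_k·q_{k-1} + q_{k-2} (p₋₁ = 1, q₋₁ = 0):
  k = 0: a₀ = 10; p₀/q₀ = 10/1; p₀² − 104·q₀² = 100 − 104 = -4.
  k = 1: m = 10, d = 4, a = ⌊(10 + 10)/4⌋ = 5; p/q = (5·10 + 1)/(5·1 + 0) = 51/5; p² − 104·q² = 2601 − 2600 = 1.
  The first convergent with p² − 104·q² = 1 gives the fundamental solution (x₁, y₁) = (51, 5).
Step 2: Apply the recurrence (x_{n+1}, y_{n+1}) = (x₁x_n + 104y₁y_n, x₁y_n + y₁x_n) repeatedly.
  From (x_1, y_1) = (51, 5): x_2 = 51·51 + 104·5·5 = 5201; y_2 = 51·5 + 5·51 = 510.
Step 3: Verify x_2² - 104·y_2² = 27050401 - 27050400 = 1 (should be 1). ✓

(x_1, y_1) = (51, 5); (x_2, y_2) = (5201, 510).


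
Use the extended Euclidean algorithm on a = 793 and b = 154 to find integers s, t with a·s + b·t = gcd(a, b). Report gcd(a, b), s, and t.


Euclidean algorithm on (793, 154) — divide until remainder is 0:
  793 = 5 · 154 + 23
  154 = 6 · 23 + 16
  23 = 1 · 16 + 7
  16 = 2 · 7 + 2
  7 = 3 · 2 + 1
  2 = 2 · 1 + 0
gcd(793, 154) = 1.
Track Bezout coefficients alongside the remainders: start with r₀ = 793 = a·1 + b·0 (s = 1, t = 0) and r₁ = 154 = a·0 + b·1 (s = 0, t = 1); each new remainder r_{k+1} = r_{k-1} − q_k·r_k inherits s_{k+1} = s_{k-1} − q_k·s_k, t_{k+1} = t_{k-1} − q_k·t_k, so r_k = a·s_k + b·t_k at every step:
  q = 5: r = 23, s = 1 − 5·0 = 1, t = 0 − 5·1 = -5  (check: 793·1 + 154·(-5) = 23)
  q = 6: r = 16, s = 0 − 6·1 = -6, t = 1 − 6·(-5) = 31  (check: 793·(-6) + 154·31 = 16)
  q = 1: r = 7, s = 1 − 1·(-6) = 7, t = -5 − 1·31 = -36  (check: 793·7 + 154·(-36) = 7)
  q = 2: r = 2, s = -6 − 2·7 = -20, t = 31 − 2·(-36) = 103  (check: 793·(-20) + 154·103 = 2)
  q = 3: r = 1, s = 7 − 3·(-20) = 67, t = -36 − 3·103 = -345  (check: 793·67 + 154·(-345) = 1)
The row with r = 1 (the gcd) gives the Bezout coefficients s = 67, t = -345.
Result: 793 · (67) + 154 · (-345) = 1.

gcd(793, 154) = 1; s = 67, t = -345 (check: 793·67 + 154·(-345) = 1).


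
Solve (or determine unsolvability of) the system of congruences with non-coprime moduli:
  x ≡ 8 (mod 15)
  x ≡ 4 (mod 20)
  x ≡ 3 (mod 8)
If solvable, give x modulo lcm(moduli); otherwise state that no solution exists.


Moduli 15, 20, 8 are not pairwise coprime, so CRT works modulo lcm(m_i) when all pairwise compatibility conditions hold.
Pairwise compatibility: gcd(m_i, m_j) must divide a_i - a_j for every pair.
Merge one congruence at a time:
  Start: x ≡ 8 (mod 15).
  Combine with x ≡ 4 (mod 20): gcd(15, 20) = 5, and 4 - 8 = -4 is NOT divisible by 5.
    ⇒ system is inconsistent (no integer solution).

No solution (the system is inconsistent).


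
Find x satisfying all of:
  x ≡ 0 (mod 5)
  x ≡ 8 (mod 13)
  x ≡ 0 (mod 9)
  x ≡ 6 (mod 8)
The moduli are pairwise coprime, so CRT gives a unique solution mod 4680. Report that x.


Product of moduli M = 5 · 13 · 9 · 8 = 4680.
Merge one congruence at a time:
  Start: x ≡ 0 (mod 5).
  Combine with x ≡ 8 (mod 13); new modulus lcm = 65.
    Write x = 0 + 5·t and substitute into x ≡ 8 (mod 13): 5·t ≡ 8 − 0 = 8 (mod 13).
    The inverse of 5 mod 13 is 8 (since 5·8 = 40 = 3·13 + 1), so t ≡ 8·8 = 64 ≡ 12 (mod 13).
    Then x = 0 + 5·12 = 60, valid modulo lcm(5, 13) = 65: x ≡ 60 (mod 65).
  Combine with x ≡ 0 (mod 9); new modulus lcm = 585.
    Write x = 60 + 65·t and substitute into x ≡ 0 (mod 9): 65·t ≡ 0 − 60 = -60 (mod 9).
    Reduce coefficients mod 9: 2·t ≡ 3 (mod 9).
    The inverse of 2 mod 9 is 5 (since 2·5 = 10 = 1·9 + 1), so t ≡ 5·3 = 15 ≡ 6 (mod 9).
    Then x = 60 + 65·6 = 450, valid modulo lcm(65, 9) = 585: x ≡ 450 (mod 585).
  Combine with x ≡ 6 (mod 8); new modulus lcm = 4680.
    Write x = 450 + 585·t and substitute into x ≡ 6 (mod 8): 585·t ≡ 6 − 450 = -444 (mod 8).
    Reduce coefficients mod 8: 1·t ≡ 4 (mod 8).
    So t ≡ 4 (mod 8).
    Then x = 450 + 585·4 = 2790, valid modulo lcm(585, 8) = 4680: x ≡ 2790 (mod 4680).
Verify against each original: 2790 mod 5 = 0, 2790 mod 13 = 8, 2790 mod 9 = 0, 2790 mod 8 = 6.

x ≡ 2790 (mod 4680).


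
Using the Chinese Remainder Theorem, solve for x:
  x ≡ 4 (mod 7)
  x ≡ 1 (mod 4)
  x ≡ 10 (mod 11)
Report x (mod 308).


Moduli 7, 4, 11 are pairwise coprime; by CRT there is a unique solution modulo M = 7 · 4 · 11 = 308.
Solve pairwise, accumulating the modulus:
  Start with x ≡ 4 (mod 7).
  Combine with x ≡ 1 (mod 4): since gcd(7, 4) = 1, we get a unique residue mod 28.
    Write x = 4 + 7·t and substitute into x ≡ 1 (mod 4): 7·t ≡ 1 − 4 = -3 (mod 4).
    Reduce coefficients mod 4: 3·t ≡ 1 (mod 4).
    The inverse of 3 mod 4 is 3 (since 3·3 = 9 = 2·4 + 1), so t ≡ 3·1 = 3 ≡ 3 (mod 4).
    Then x = 4 + 7·3 = 25, valid modulo lcm(7, 4) = 28: x ≡ 25 (mod 28).
  Combine with x ≡ 10 (mod 11): since gcd(28, 11) = 1, we get a unique residue mod 308.
    Write x = 25 + 28·t and substitute into x ≡ 10 (mod 11): 28·t ≡ 10 − 25 = -15 (mod 11).
    Reduce coefficients mod 11: 6·t ≡ 7 (mod 11).
    The inverse of 6 mod 11 is 2 (since 6·2 = 12 = 1·11 + 1), so t ≡ 2·7 = 14 ≡ 3 (mod 11).
    Then x = 25 + 28·3 = 109, valid modulo lcm(28, 11) = 308: x ≡ 109 (mod 308).
Verify: 109 mod 7 = 4 ✓, 109 mod 4 = 1 ✓, 109 mod 11 = 10 ✓.

x ≡ 109 (mod 308).


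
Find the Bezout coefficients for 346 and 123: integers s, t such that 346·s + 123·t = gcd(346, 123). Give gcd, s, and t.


Euclidean algorithm on (346, 123) — divide until remainder is 0:
  346 = 2 · 123 + 100
  123 = 1 · 100 + 23
  100 = 4 · 23 + 8
  23 = 2 · 8 + 7
  8 = 1 · 7 + 1
  7 = 7 · 1 + 0
gcd(346, 123) = 1.
Track Bezout coefficients alongside the remainders: start with r₀ = 346 = a·1 + b·0 (s = 1, t = 0) and r₁ = 123 = a·0 + b·1 (s = 0, t = 1); each new remainder r_{k+1} = r_{k-1} − q_k·r_k inherits s_{k+1} = s_{k-1} − q_k·s_k, t_{k+1} = t_{k-1} − q_k·t_k, so r_k = a·s_k + b·t_k at every step:
  q = 2: r = 100, s = 1 − 2·0 = 1, t = 0 − 2·1 = -2  (check: 346·1 + 123·(-2) = 100)
  q = 1: r = 23, s = 0 − 1·1 = -1, t = 1 − 1·(-2) = 3  (check: 346·(-1) + 123·3 = 23)
  q = 4: r = 8, s = 1 − 4·(-1) = 5, t = -2 − 4·3 = -14  (check: 346·5 + 123·(-14) = 8)
  q = 2: r = 7, s = -1 − 2·5 = -11, t = 3 − 2·(-14) = 31  (check: 346·(-11) + 123·31 = 7)
  q = 1: r = 1, s = 5 − 1·(-11) = 16, t = -14 − 1·31 = -45  (check: 346·16 + 123·(-45) = 1)
The row with r = 1 (the gcd) gives the Bezout coefficients s = 16, t = -45.
Result: 346 · (16) + 123 · (-45) = 1.

gcd(346, 123) = 1; s = 16, t = -45 (check: 346·16 + 123·(-45) = 1).


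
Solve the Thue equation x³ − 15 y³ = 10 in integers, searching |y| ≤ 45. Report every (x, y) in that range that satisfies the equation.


The equation is x³ - 15y³ = 10. For fixed y, x³ = 15·y³ + 10, so a solution requires the RHS to be a perfect cube.
Strategy: iterate y from -45 to 45, compute RHS = 15·y³ + 10, and check whether it is a (positive or negative) perfect cube.
Check small values of y:
  y = 0: RHS = 10 is not a perfect cube.
  y = 1: RHS = 25 is not a perfect cube.
  y = -1: RHS = -5 is not a perfect cube.
  y = 2: RHS = 130 is not a perfect cube.
  y = -2: RHS = -110 is not a perfect cube.
  y = 3: RHS = 415 is not a perfect cube.
  y = -3: RHS = -395 is not a perfect cube.
Continuing the search up to |y| = 45 finds no solutions either.
No (x, y) in the scanned range satisfies the equation.

No integer solutions with |y| ≤ 45.


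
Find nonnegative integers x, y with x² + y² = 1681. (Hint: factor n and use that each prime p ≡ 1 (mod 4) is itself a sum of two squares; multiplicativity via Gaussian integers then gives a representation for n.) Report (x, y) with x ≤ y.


Step 1: Factor n = 1681 = 41^2.
Step 2: Check the mod-4 condition on each prime factor: 41 ≡ 1 (mod 4), exponent 2.
All primes ≡ 3 (mod 4) appear to even exponent (or don't appear), so by the two-squares theorem n IS expressible as a sum of two squares.
Step 3: Build a representation. Here n = 41 · 41 is a product of primes ≡ 1 (mod 4). Each prime p ≡ 1 (mod 4) is itself a sum of two squares; find a² by testing p − a² for a perfect square:
  41: 41 − 1² = 40, 41 − 2² = 37, 41 − 3² = 32, 41 − 4² = 25 = 5² ⇒ 41 = 4² + 5².
  Combine using the Brahmagupta–Fibonacci identity (a² + b²)(c² + d²) = (ac − bd)² + (ad + bc)² = (ac + bd)² + (ad − bc)²:
  41 · 41 = 1681: from (4² + 5²)(4² + 5²), take (4·4 − 5·5, 4·5 + 5·4) = (16 − 25, 20 + 20) = (-9, 40); dropping signs (only squares matter) gives (9, 40); check 9² + 40² = 81 + 1600 = 1681 ✓.
Step 4: Order so x ≤ y and verify: 9² + 40² = 81 + 1600 = 1681 = n. ✓

n = 1681 = 9² + 40² (one valid representation with x ≤ y).


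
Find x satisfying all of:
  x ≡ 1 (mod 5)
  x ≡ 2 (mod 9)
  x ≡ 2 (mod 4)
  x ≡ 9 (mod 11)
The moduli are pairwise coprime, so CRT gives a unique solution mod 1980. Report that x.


Product of moduli M = 5 · 9 · 4 · 11 = 1980.
Merge one congruence at a time:
  Start: x ≡ 1 (mod 5).
  Combine with x ≡ 2 (mod 9); new modulus lcm = 45.
    Write x = 1 + 5·t and substitute into x ≡ 2 (mod 9): 5·t ≡ 2 − 1 = 1 (mod 9).
    The inverse of 5 mod 9 is 2 (since 5·2 = 10 = 1·9 + 1), so t ≡ 2·1 = 2 ≡ 2 (mod 9).
    Then x = 1 + 5·2 = 11, valid modulo lcm(5, 9) = 45: x ≡ 11 (mod 45).
  Combine with x ≡ 2 (mod 4); new modulus lcm = 180.
    Write x = 11 + 45·t and substitute into x ≡ 2 (mod 4): 45·t ≡ 2 − 11 = -9 (mod 4).
    Reduce coefficients mod 4: 1·t ≡ 3 (mod 4).
    So t ≡ 3 (mod 4).
    Then x = 11 + 45·3 = 146, valid modulo lcm(45, 4) = 180: x ≡ 146 (mod 180).
  Combine with x ≡ 9 (mod 11); new modulus lcm = 1980.
    Write x = 146 + 180·t and substitute into x ≡ 9 (mod 11): 180·t ≡ 9 − 146 = -137 (mod 11).
    Reduce coefficients mod 11: 4·t ≡ 6 (mod 11).
    The inverse of 4 mod 11 is 3 (since 4·3 = 12 = 1·11 + 1), so t ≡ 3·6 = 18 ≡ 7 (mod 11).
    Then x = 146 + 180·7 = 1406, valid modulo lcm(180, 11) = 1980: x ≡ 1406 (mod 1980).
Verify against each original: 1406 mod 5 = 1, 1406 mod 9 = 2, 1406 mod 4 = 2, 1406 mod 11 = 9.

x ≡ 1406 (mod 1980).


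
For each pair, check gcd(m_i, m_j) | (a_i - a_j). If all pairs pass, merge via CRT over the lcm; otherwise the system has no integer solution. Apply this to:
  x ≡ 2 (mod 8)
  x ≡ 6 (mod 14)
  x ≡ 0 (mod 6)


Moduli 8, 14, 6 are not pairwise coprime, so CRT works modulo lcm(m_i) when all pairwise compatibility conditions hold.
Pairwise compatibility: gcd(m_i, m_j) must divide a_i - a_j for every pair.
Merge one congruence at a time:
  Start: x ≡ 2 (mod 8).
  Combine with x ≡ 6 (mod 14): gcd(8, 14) = 2; 6 - 2 = 4, which IS divisible by 2, so compatible.
    Write x = 2 + 8·t and substitute into x ≡ 6 (mod 14): 8·t ≡ 6 − 2 = 4 (mod 14).
    Divide the congruence (and modulus) by g = 2: 4·t ≡ 2 (mod 7).
    The inverse of 4 mod 7 is 2 (since 4·2 = 8 = 1·7 + 1), so t ≡ 2·2 = 4 ≡ 4 (mod 7).
    Then x = 2 + 8·4 = 34, valid modulo lcm(8, 14) = 56: x ≡ 34 (mod 56).
  Combine with x ≡ 0 (mod 6): gcd(56, 6) = 2; 0 - 34 = -34, which IS divisible by 2, so compatible.
    Write x = 34 + 56·t and substitute into x ≡ 0 (mod 6): 56·t ≡ 0 − 34 = -34 (mod 6).
    Divide the congruence (and modulus) by g = 2: 28·t ≡ -17 (mod 3).
    Reduce coefficients mod 3: 1·t ≡ 1 (mod 3).
    So t ≡ 1 (mod 3).
    Then x = 34 + 56·1 = 90, valid modulo lcm(56, 6) = 168: x ≡ 90 (mod 168).
Verify: 90 mod 8 = 2, 90 mod 14 = 6, 90 mod 6 = 0.

x ≡ 90 (mod 168).


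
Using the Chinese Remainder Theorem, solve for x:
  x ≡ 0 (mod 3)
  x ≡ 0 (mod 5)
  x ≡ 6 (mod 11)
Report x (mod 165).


Moduli 3, 5, 11 are pairwise coprime; by CRT there is a unique solution modulo M = 3 · 5 · 11 = 165.
Solve pairwise, accumulating the modulus:
  Start with x ≡ 0 (mod 3).
  Combine with x ≡ 0 (mod 5): since gcd(3, 5) = 1, we get a unique residue mod 15.
    Write x = 0 + 3·t and substitute into x ≡ 0 (mod 5): 3·t ≡ 0 − 0 = 0 (mod 5).
    The inverse of 3 mod 5 is 2 (since 3·2 = 6 = 1·5 + 1), so t ≡ 2·0 = 0 ≡ 0 (mod 5).
    Then x = 0 + 3·0 = 0, valid modulo lcm(3, 5) = 15: x ≡ 0 (mod 15).
  Combine with x ≡ 6 (mod 11): since gcd(15, 11) = 1, we get a unique residue mod 165.
    Write x = 0 + 15·t and substitute into x ≡ 6 (mod 11): 15·t ≡ 6 − 0 = 6 (mod 11).
    Reduce coefficients mod 11: 4·t ≡ 6 (mod 11).
    The inverse of 4 mod 11 is 3 (since 4·3 = 12 = 1·11 + 1), so t ≡ 3·6 = 18 ≡ 7 (mod 11).
    Then x = 0 + 15·7 = 105, valid modulo lcm(15, 11) = 165: x ≡ 105 (mod 165).
Verify: 105 mod 3 = 0 ✓, 105 mod 5 = 0 ✓, 105 mod 11 = 6 ✓.

x ≡ 105 (mod 165).


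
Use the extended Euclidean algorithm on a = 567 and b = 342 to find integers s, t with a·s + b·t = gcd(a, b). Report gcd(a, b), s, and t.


Euclidean algorithm on (567, 342) — divide until remainder is 0:
  567 = 1 · 342 + 225
  342 = 1 · 225 + 117
  225 = 1 · 117 + 108
  117 = 1 · 108 + 9
  108 = 12 · 9 + 0
gcd(567, 342) = 9.
Track Bezout coefficients alongside the remainders: start with r₀ = 567 = a·1 + b·0 (s = 1, t = 0) and r₁ = 342 = a·0 + b·1 (s = 0, t = 1); each new remainder r_{k+1} = r_{k-1} − q_k·r_k inherits s_{k+1} = s_{k-1} − q_k·s_k, t_{k+1} = t_{k-1} − q_k·t_k, so r_k = a·s_k + b·t_k at every step:
  q = 1: r = 225, s = 1 − 1·0 = 1, t = 0 − 1·1 = -1  (check: 567·1 + 342·(-1) = 225)
  q = 1: r = 117, s = 0 − 1·1 = -1, t = 1 − 1·(-1) = 2  (check: 567·(-1) + 342·2 = 117)
  q = 1: r = 108, s = 1 − 1·(-1) = 2, t = -1 − 1·2 = -3  (check: 567·2 + 342·(-3) = 108)
  q = 1: r = 9, s = -1 − 1·2 = -3, t = 2 − 1·(-3) = 5  (check: 567·(-3) + 342·5 = 9)
The row with r = 9 (the gcd) gives the Bezout coefficients s = -3, t = 5.
Result: 567 · (-3) + 342 · (5) = 9.

gcd(567, 342) = 9; s = -3, t = 5 (check: 567·(-3) + 342·5 = 9).


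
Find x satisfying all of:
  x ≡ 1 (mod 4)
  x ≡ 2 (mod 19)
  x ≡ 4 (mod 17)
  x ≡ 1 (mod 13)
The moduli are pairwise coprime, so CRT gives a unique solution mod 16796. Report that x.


Product of moduli M = 4 · 19 · 17 · 13 = 16796.
Merge one congruence at a time:
  Start: x ≡ 1 (mod 4).
  Combine with x ≡ 2 (mod 19); new modulus lcm = 76.
    Write x = 1 + 4·t and substitute into x ≡ 2 (mod 19): 4·t ≡ 2 − 1 = 1 (mod 19).
    The inverse of 4 mod 19 is 5 (since 4·5 = 20 = 1·19 + 1), so t ≡ 5·1 = 5 ≡ 5 (mod 19).
    Then x = 1 + 4·5 = 21, valid modulo lcm(4, 19) = 76: x ≡ 21 (mod 76).
  Combine with x ≡ 4 (mod 17); new modulus lcm = 1292.
    Write x = 21 + 76·t and substitute into x ≡ 4 (mod 17): 76·t ≡ 4 − 21 = -17 (mod 17).
    Reduce coefficients mod 17: 8·t ≡ 0 (mod 17).
    The inverse of 8 mod 17 is 15 (since 8·15 = 120 = 7·17 + 1), so t ≡ 15·0 = 0 ≡ 0 (mod 17).
    Then x = 21 + 76·0 = 21, valid modulo lcm(76, 17) = 1292: x ≡ 21 (mod 1292).
  Combine with x ≡ 1 (mod 13); new modulus lcm = 16796.
    Write x = 21 + 1292·t and substitute into x ≡ 1 (mod 13): 1292·t ≡ 1 − 21 = -20 (mod 13).
    Reduce coefficients mod 13: 5·t ≡ 6 (mod 13).
    The inverse of 5 mod 13 is 8 (since 5·8 = 40 = 3·13 + 1), so t ≡ 8·6 = 48 ≡ 9 (mod 13).
    Then x = 21 + 1292·9 = 11649, valid modulo lcm(1292, 13) = 16796: x ≡ 11649 (mod 16796).
Verify against each original: 11649 mod 4 = 1, 11649 mod 19 = 2, 11649 mod 17 = 4, 11649 mod 13 = 1.

x ≡ 11649 (mod 16796).


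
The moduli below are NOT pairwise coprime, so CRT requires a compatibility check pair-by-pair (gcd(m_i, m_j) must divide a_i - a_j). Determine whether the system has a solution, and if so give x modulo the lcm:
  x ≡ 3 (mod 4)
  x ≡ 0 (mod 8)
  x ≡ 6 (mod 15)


Moduli 4, 8, 15 are not pairwise coprime, so CRT works modulo lcm(m_i) when all pairwise compatibility conditions hold.
Pairwise compatibility: gcd(m_i, m_j) must divide a_i - a_j for every pair.
Merge one congruence at a time:
  Start: x ≡ 3 (mod 4).
  Combine with x ≡ 0 (mod 8): gcd(4, 8) = 4, and 0 - 3 = -3 is NOT divisible by 4.
    ⇒ system is inconsistent (no integer solution).

No solution (the system is inconsistent).


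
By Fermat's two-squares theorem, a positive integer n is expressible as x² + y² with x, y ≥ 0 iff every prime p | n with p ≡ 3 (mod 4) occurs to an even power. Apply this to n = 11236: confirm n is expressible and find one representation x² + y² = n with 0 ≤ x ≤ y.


Step 1: Factor n = 11236 = 2^2 · 53^2.
Step 2: Check the mod-4 condition on each prime factor: 2 = 2 (special); 53 ≡ 1 (mod 4), exponent 2.
All primes ≡ 3 (mod 4) appear to even exponent (or don't appear), so by the two-squares theorem n IS expressible as a sum of two squares.
Step 3: Build a representation. Group n = k² · m with k = 2 and m = 53 · 53 = 2809 (a product of primes ≡ 1 (mod 4)); a representation of m scales to one of n via (k·x)² + (k·y)² = k²(x² + y²). Each prime p ≡ 1 (mod 4) is itself a sum of two squares; find a² by testing p − a² for a perfect square:
  53: 53 − 1² = 52, 53 − 2² = 49 = 7² ⇒ 53 = 2² + 7².
  Combine using the Brahmagupta–Fibonacci identity (a² + b²)(c² + d²) = (ac − bd)² + (ad + bc)² = (ac + bd)² + (ad − bc)²:
  53 · 53 = 2809: from (2² + 7²)(2² + 7²), take (2·2 − 7·7, 2·7 + 7·2) = (4 − 49, 14 + 14) = (-45, 28); dropping signs (only squares matter) gives (45, 28); check 45² + 28² = 2025 + 784 = 2809 ✓.
  Scale by k = 2: (2·45, 2·28) = (90, 56).
Step 4: Order so x ≤ y and verify: 56² + 90² = 3136 + 8100 = 11236 = n. ✓

n = 11236 = 56² + 90² (one valid representation with x ≤ y).


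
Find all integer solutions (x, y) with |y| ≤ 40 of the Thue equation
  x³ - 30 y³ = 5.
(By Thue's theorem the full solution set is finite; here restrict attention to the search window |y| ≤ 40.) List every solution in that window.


The equation is x³ - 30y³ = 5. For fixed y, x³ = 30·y³ + 5, so a solution requires the RHS to be a perfect cube.
Strategy: iterate y from -40 to 40, compute RHS = 30·y³ + 5, and check whether it is a (positive or negative) perfect cube.
Check small values of y:
  y = 0: RHS = 5 is not a perfect cube.
  y = 1: RHS = 35 is not a perfect cube.
  y = -1: RHS = -25 is not a perfect cube.
  y = 2: RHS = 245 is not a perfect cube.
  y = -2: RHS = -235 is not a perfect cube.
  y = 3: RHS = 815 is not a perfect cube.
  y = -3: RHS = -805 is not a perfect cube.
Continuing the search up to |y| = 40 finds no solutions either.
No (x, y) in the scanned range satisfies the equation.

No integer solutions with |y| ≤ 40.


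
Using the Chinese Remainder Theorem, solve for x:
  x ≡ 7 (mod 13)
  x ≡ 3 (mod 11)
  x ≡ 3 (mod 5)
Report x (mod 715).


Moduli 13, 11, 5 are pairwise coprime; by CRT there is a unique solution modulo M = 13 · 11 · 5 = 715.
Solve pairwise, accumulating the modulus:
  Start with x ≡ 7 (mod 13).
  Combine with x ≡ 3 (mod 11): since gcd(13, 11) = 1, we get a unique residue mod 143.
    Write x = 7 + 13·t and substitute into x ≡ 3 (mod 11): 13·t ≡ 3 − 7 = -4 (mod 11).
    Reduce coefficients mod 11: 2·t ≡ 7 (mod 11).
    The inverse of 2 mod 11 is 6 (since 2·6 = 12 = 1·11 + 1), so t ≡ 6·7 = 42 ≡ 9 (mod 11).
    Then x = 7 + 13·9 = 124, valid modulo lcm(13, 11) = 143: x ≡ 124 (mod 143).
  Combine with x ≡ 3 (mod 5): since gcd(143, 5) = 1, we get a unique residue mod 715.
    Write x = 124 + 143·t and substitute into x ≡ 3 (mod 5): 143·t ≡ 3 − 124 = -121 (mod 5).
    Reduce coefficients mod 5: 3·t ≡ 4 (mod 5).
    The inverse of 3 mod 5 is 2 (since 3·2 = 6 = 1·5 + 1), so t ≡ 2·4 = 8 ≡ 3 (mod 5).
    Then x = 124 + 143·3 = 553, valid modulo lcm(143, 5) = 715: x ≡ 553 (mod 715).
Verify: 553 mod 13 = 7 ✓, 553 mod 11 = 3 ✓, 553 mod 5 = 3 ✓.

x ≡ 553 (mod 715).


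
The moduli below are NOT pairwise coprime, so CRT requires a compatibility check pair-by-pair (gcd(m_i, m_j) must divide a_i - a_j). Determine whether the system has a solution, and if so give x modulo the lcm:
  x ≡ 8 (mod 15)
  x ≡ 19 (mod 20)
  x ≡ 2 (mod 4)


Moduli 15, 20, 4 are not pairwise coprime, so CRT works modulo lcm(m_i) when all pairwise compatibility conditions hold.
Pairwise compatibility: gcd(m_i, m_j) must divide a_i - a_j for every pair.
Merge one congruence at a time:
  Start: x ≡ 8 (mod 15).
  Combine with x ≡ 19 (mod 20): gcd(15, 20) = 5, and 19 - 8 = 11 is NOT divisible by 5.
    ⇒ system is inconsistent (no integer solution).

No solution (the system is inconsistent).


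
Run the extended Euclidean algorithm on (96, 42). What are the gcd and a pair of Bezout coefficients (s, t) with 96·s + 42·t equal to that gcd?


Euclidean algorithm on (96, 42) — divide until remainder is 0:
  96 = 2 · 42 + 12
  42 = 3 · 12 + 6
  12 = 2 · 6 + 0
gcd(96, 42) = 6.
Track Bezout coefficients alongside the remainders: start with r₀ = 96 = a·1 + b·0 (s = 1, t = 0) and r₁ = 42 = a·0 + b·1 (s = 0, t = 1); each new remainder r_{k+1} = r_{k-1} − q_k·r_k inherits s_{k+1} = s_{k-1} − q_k·s_k, t_{k+1} = t_{k-1} − q_k·t_k, so r_k = a·s_k + b·t_k at every step:
  q = 2: r = 12, s = 1 − 2·0 = 1, t = 0 − 2·1 = -2  (check: 96·1 + 42·(-2) = 12)
  q = 3: r = 6, s = 0 − 3·1 = -3, t = 1 − 3·(-2) = 7  (check: 96·(-3) + 42·7 = 6)
The row with r = 6 (the gcd) gives the Bezout coefficients s = -3, t = 7.
Result: 96 · (-3) + 42 · (7) = 6.

gcd(96, 42) = 6; s = -3, t = 7 (check: 96·(-3) + 42·7 = 6).


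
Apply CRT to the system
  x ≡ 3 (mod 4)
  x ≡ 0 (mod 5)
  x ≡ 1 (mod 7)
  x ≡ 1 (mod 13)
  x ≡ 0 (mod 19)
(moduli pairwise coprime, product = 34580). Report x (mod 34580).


Product of moduli M = 4 · 5 · 7 · 13 · 19 = 34580.
Merge one congruence at a time:
  Start: x ≡ 3 (mod 4).
  Combine with x ≡ 0 (mod 5); new modulus lcm = 20.
    Write x = 3 + 4·t and substitute into x ≡ 0 (mod 5): 4·t ≡ 0 − 3 = -3 (mod 5).
    Reduce coefficients mod 5: 4·t ≡ 2 (mod 5).
    The inverse of 4 mod 5 is 4 (since 4·4 = 16 = 3·5 + 1), so t ≡ 4·2 = 8 ≡ 3 (mod 5).
    Then x = 3 + 4·3 = 15, valid modulo lcm(4, 5) = 20: x ≡ 15 (mod 20).
  Combine with x ≡ 1 (mod 7); new modulus lcm = 140.
    Write x = 15 + 20·t and substitute into x ≡ 1 (mod 7): 20·t ≡ 1 − 15 = -14 (mod 7).
    Reduce coefficients mod 7: 6·t ≡ 0 (mod 7).
    The inverse of 6 mod 7 is 6 (since 6·6 = 36 = 5·7 + 1), so t ≡ 6·0 = 0 ≡ 0 (mod 7).
    Then x = 15 + 20·0 = 15, valid modulo lcm(20, 7) = 140: x ≡ 15 (mod 140).
  Combine with x ≡ 1 (mod 13); new modulus lcm = 1820.
    Write x = 15 + 140·t and substitute into x ≡ 1 (mod 13): 140·t ≡ 1 − 15 = -14 (mod 13).
    Reduce coefficients mod 13: 10·t ≡ 12 (mod 13).
    The inverse of 10 mod 13 is 4 (since 10·4 = 40 = 3·13 + 1), so t ≡ 4·12 = 48 ≡ 9 (mod 13).
    Then x = 15 + 140·9 = 1275, valid modulo lcm(140, 13) = 1820: x ≡ 1275 (mod 1820).
  Combine with x ≡ 0 (mod 19); new modulus lcm = 34580.
    Write x = 1275 + 1820·t and substitute into x ≡ 0 (mod 19): 1820·t ≡ 0 − 1275 = -1275 (mod 19).
    Reduce coefficients mod 19: 15·t ≡ 17 (mod 19).
    The inverse of 15 mod 19 is 14 (since 15·14 = 210 = 11·19 + 1), so t ≡ 14·17 = 238 ≡ 10 (mod 19).
    Then x = 1275 + 1820·10 = 19475, valid modulo lcm(1820, 19) = 34580: x ≡ 19475 (mod 34580).
Verify against each original: 19475 mod 4 = 3, 19475 mod 5 = 0, 19475 mod 7 = 1, 19475 mod 13 = 1, 19475 mod 19 = 0.

x ≡ 19475 (mod 34580).


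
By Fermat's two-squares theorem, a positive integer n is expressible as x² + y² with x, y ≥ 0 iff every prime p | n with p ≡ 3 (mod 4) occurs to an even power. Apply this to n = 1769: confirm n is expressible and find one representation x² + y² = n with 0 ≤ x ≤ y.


Step 1: Factor n = 1769 = 29 · 61.
Step 2: Check the mod-4 condition on each prime factor: 29 ≡ 1 (mod 4), exponent 1; 61 ≡ 1 (mod 4), exponent 1.
All primes ≡ 3 (mod 4) appear to even exponent (or don't appear), so by the two-squares theorem n IS expressible as a sum of two squares.
Step 3: Build a representation. Here n = 29 · 61 is a product of primes ≡ 1 (mod 4). Each prime p ≡ 1 (mod 4) is itself a sum of two squares; find a² by testing p − a² for a perfect square:
  29: 29 − 1² = 28, 29 − 2² = 25 = 5² ⇒ 29 = 2² + 5².
  61: 61 − 1² = 60, 61 − 2² = 57, 61 − 3² = 52, 61 − 4² = 45, 61 − 5² = 36 = 6² ⇒ 61 = 5² + 6².
  Combine using the Brahmagupta–Fibonacci identity (a² + b²)(c² + d²) = (ac − bd)² + (ad + bc)² = (ac + bd)² + (ad − bc)²:
  29 · 61 = 1769: from (2² + 5²)(5² + 6²), take (2·5 − 5·6, 2·6 + 5·5) = (10 − 30, 12 + 25) = (-20, 37); dropping signs (only squares matter) gives (20, 37); check 20² + 37² = 400 + 1369 = 1769 ✓.
Step 4: Order so x ≤ y and verify: 20² + 37² = 400 + 1369 = 1769 = n. ✓

n = 1769 = 20² + 37² (one valid representation with x ≤ y).


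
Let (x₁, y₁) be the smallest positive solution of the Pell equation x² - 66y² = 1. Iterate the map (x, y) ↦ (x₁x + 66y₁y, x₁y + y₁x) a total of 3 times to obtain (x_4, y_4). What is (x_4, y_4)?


Step 1: Find the fundamental solution (x₁, y₁) of x² - 66y² = 1.
  Expand √66 as a continued fraction. a₀ = ⌊√66⌋ = 8; iterate m_{k+1} = d_k·a_k − m_k, d_{k+1} = (66 − m_{k+1}²)/d_k, a_{k+1} = ⌊(a₀ + m_{k+1})/d_{k+1}⌋ (starting m₀ = 0, d₀ = 1), with convergents p_k = a_k·p_{k-1} + p_{k-2}, q_k = a_k·q_{k-1} + q_{k-2} (p₋₁ = 1, q₋₁ = 0):
  k = 0: a₀ = 8; p₀/q₀ = 8/1; p₀² − 66·q₀² = 64 − 66 = -2.
  k = 1: m = 8, d = 2, a = ⌊(8 + 8)/2⌋ = 8; p/q = (8·8 + 1)/(8·1 + 0) = 65/8; p² − 66·q² = 4225 − 4224 = 1.
  The first convergent with p² − 66·q² = 1 gives the fundamental solution (x₁, y₁) = (65, 8).
Step 2: Apply the recurrence (x_{n+1}, y_{n+1}) = (x₁x_n + 66y₁y_n, x₁y_n + y₁x_n) repeatedly.
  From (x_1, y_1) = (65, 8): x_2 = 65·65 + 66·8·8 = 8449; y_2 = 65·8 + 8·65 = 1040.
  From (x_2, y_2) = (8449, 1040): x_3 = 65·8449 + 66·8·1040 = 1098305; y_3 = 65·1040 + 8·8449 = 135192.
  From (x_3, y_3) = (1098305, 135192): x_4 = 65·1098305 + 66·8·135192 = 142771201; y_4 = 65·135192 + 8·1098305 = 17573920.
Step 3: Verify x_4² - 66·y_4² = 20383615834982401 - 20383615834982400 = 1 (should be 1). ✓

(x_1, y_1) = (65, 8); (x_4, y_4) = (142771201, 17573920).


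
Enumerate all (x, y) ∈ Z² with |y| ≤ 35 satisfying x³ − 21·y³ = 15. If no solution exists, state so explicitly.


The equation is x³ - 21y³ = 15. For fixed y, x³ = 21·y³ + 15, so a solution requires the RHS to be a perfect cube.
Strategy: iterate y from -35 to 35, compute RHS = 21·y³ + 15, and check whether it is a (positive or negative) perfect cube.
Check small values of y:
  y = 0: RHS = 15 is not a perfect cube.
  y = 1: RHS = 36 is not a perfect cube.
  y = -1: RHS = -6 is not a perfect cube.
  y = 2: RHS = 183 is not a perfect cube.
  y = -2: RHS = -153 is not a perfect cube.
  y = 3: RHS = 582 is not a perfect cube.
  y = -3: RHS = -552 is not a perfect cube.
Continuing the search up to |y| = 35 finds no solutions either.
No (x, y) in the scanned range satisfies the equation.

No integer solutions with |y| ≤ 35.


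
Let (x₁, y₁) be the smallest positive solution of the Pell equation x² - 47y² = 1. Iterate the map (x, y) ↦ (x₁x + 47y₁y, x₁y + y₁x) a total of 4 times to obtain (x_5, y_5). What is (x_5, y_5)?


Step 1: Find the fundamental solution (x₁, y₁) of x² - 47y² = 1.
  Expand √47 as a continued fraction. a₀ = ⌊√47⌋ = 6; iterate m_{k+1} = d_k·a_k − m_k, d_{k+1} = (47 − m_{k+1}²)/d_k, a_{k+1} = ⌊(a₀ + m_{k+1})/d_{k+1}⌋ (starting m₀ = 0, d₀ = 1), with convergents p_k = a_k·p_{k-1} + p_{k-2}, q_k = a_k·q_{k-1} + q_{k-2} (p₋₁ = 1, q₋₁ = 0):
  k = 0: a₀ = 6; p₀/q₀ = 6/1; p₀² − 47·q₀² = 36 − 47 = -11.
  k = 1: m = 6, d = 11, a = ⌊(6 + 6)/11⌋ = 1; p/q = (1·6 + 1)/(1·1 + 0) = 7/1; p² − 47·q² = 49 − 47 = 2.
  k = 2: m = 5, d = 2, a = ⌊(6 + 5)/2⌋ = 5; p/q = (5·7 + 6)/(5·1 + 1) = 41/6; p² − 47·q² = 1681 − 1692 = -11.
  k = 3: m = 5, d = 11, a = ⌊(6 + 5)/11⌋ = 1; p/q = (1·41 + 7)/(1·6 + 1) = 48/7; p² − 47·q² = 2304 − 2303 = 1.
  The first convergent with p² − 47·q² = 1 gives the fundamental solution (x₁, y₁) = (48, 7).
Step 2: Apply the recurrence (x_{n+1}, y_{n+1}) = (x₁x_n + 47y₁y_n, x₁y_n + y₁x_n) repeatedly.
  From (x_1, y_1) = (48, 7): x_2 = 48·48 + 47·7·7 = 4607; y_2 = 48·7 + 7·48 = 672.
  From (x_2, y_2) = (4607, 672): x_3 = 48·4607 + 47·7·672 = 442224; y_3 = 48·672 + 7·4607 = 64505.
  From (x_3, y_3) = (442224, 64505): x_4 = 48·442224 + 47·7·64505 = 42448897; y_4 = 48·64505 + 7·442224 = 6191808.
  From (x_4, y_4) = (42448897, 6191808): x_5 = 48·42448897 + 47·7·6191808 = 4074651888; y_5 = 48·6191808 + 7·42448897 = 594349063.
Step 3: Verify x_5² - 47·y_5² = 16602788008381964544 - 16602788008381964543 = 1 (should be 1). ✓

(x_1, y_1) = (48, 7); (x_5, y_5) = (4074651888, 594349063).


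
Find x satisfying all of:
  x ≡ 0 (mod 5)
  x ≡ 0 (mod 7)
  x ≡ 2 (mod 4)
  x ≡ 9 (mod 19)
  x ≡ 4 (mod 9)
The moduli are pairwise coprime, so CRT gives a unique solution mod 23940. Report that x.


Product of moduli M = 5 · 7 · 4 · 19 · 9 = 23940.
Merge one congruence at a time:
  Start: x ≡ 0 (mod 5).
  Combine with x ≡ 0 (mod 7); new modulus lcm = 35.
    Write x = 0 + 5·t and substitute into x ≡ 0 (mod 7): 5·t ≡ 0 − 0 = 0 (mod 7).
    The inverse of 5 mod 7 is 3 (since 5·3 = 15 = 2·7 + 1), so t ≡ 3·0 = 0 ≡ 0 (mod 7).
    Then x = 0 + 5·0 = 0, valid modulo lcm(5, 7) = 35: x ≡ 0 (mod 35).
  Combine with x ≡ 2 (mod 4); new modulus lcm = 140.
    Write x = 0 + 35·t and substitute into x ≡ 2 (mod 4): 35·t ≡ 2 − 0 = 2 (mod 4).
    Reduce coefficients mod 4: 3·t ≡ 2 (mod 4).
    The inverse of 3 mod 4 is 3 (since 3·3 = 9 = 2·4 + 1), so t ≡ 3·2 = 6 ≡ 2 (mod 4).
    Then x = 0 + 35·2 = 70, valid modulo lcm(35, 4) = 140: x ≡ 70 (mod 140).
  Combine with x ≡ 9 (mod 19); new modulus lcm = 2660.
    Write x = 70 + 140·t and substitute into x ≡ 9 (mod 19): 140·t ≡ 9 − 70 = -61 (mod 19).
    Reduce coefficients mod 19: 7·t ≡ 15 (mod 19).
    The inverse of 7 mod 19 is 11 (since 7·11 = 77 = 4·19 + 1), so t ≡ 11·15 = 165 ≡ 13 (mod 19).
    Then x = 70 + 140·13 = 1890, valid modulo lcm(140, 19) = 2660: x ≡ 1890 (mod 2660).
  Combine with x ≡ 4 (mod 9); new modulus lcm = 23940.
    Write x = 1890 + 2660·t and substitute into x ≡ 4 (mod 9): 2660·t ≡ 4 − 1890 = -1886 (mod 9).
    Reduce coefficients mod 9: 5·t ≡ 4 (mod 9).
    The inverse of 5 mod 9 is 2 (since 5·2 = 10 = 1·9 + 1), so t ≡ 2·4 = 8 ≡ 8 (mod 9).
    Then x = 1890 + 2660·8 = 23170, valid modulo lcm(2660, 9) = 23940: x ≡ 23170 (mod 23940).
Verify against each original: 23170 mod 5 = 0, 23170 mod 7 = 0, 23170 mod 4 = 2, 23170 mod 19 = 9, 23170 mod 9 = 4.

x ≡ 23170 (mod 23940).


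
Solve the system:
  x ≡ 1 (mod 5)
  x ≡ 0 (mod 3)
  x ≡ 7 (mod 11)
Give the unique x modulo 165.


Moduli 5, 3, 11 are pairwise coprime; by CRT there is a unique solution modulo M = 5 · 3 · 11 = 165.
Solve pairwise, accumulating the modulus:
  Start with x ≡ 1 (mod 5).
  Combine with x ≡ 0 (mod 3): since gcd(5, 3) = 1, we get a unique residue mod 15.
    Write x = 1 + 5·t and substitute into x ≡ 0 (mod 3): 5·t ≡ 0 − 1 = -1 (mod 3).
    Reduce coefficients mod 3: 2·t ≡ 2 (mod 3).
    The inverse of 2 mod 3 is 2 (since 2·2 = 4 = 1·3 + 1), so t ≡ 2·2 = 4 ≡ 1 (mod 3).
    Then x = 1 + 5·1 = 6, valid modulo lcm(5, 3) = 15: x ≡ 6 (mod 15).
  Combine with x ≡ 7 (mod 11): since gcd(15, 11) = 1, we get a unique residue mod 165.
    Write x = 6 + 15·t and substitute into x ≡ 7 (mod 11): 15·t ≡ 7 − 6 = 1 (mod 11).
    Reduce coefficients mod 11: 4·t ≡ 1 (mod 11).
    The inverse of 4 mod 11 is 3 (since 4·3 = 12 = 1·11 + 1), so t ≡ 3·1 = 3 ≡ 3 (mod 11).
    Then x = 6 + 15·3 = 51, valid modulo lcm(15, 11) = 165: x ≡ 51 (mod 165).
Verify: 51 mod 5 = 1 ✓, 51 mod 3 = 0 ✓, 51 mod 11 = 7 ✓.

x ≡ 51 (mod 165).


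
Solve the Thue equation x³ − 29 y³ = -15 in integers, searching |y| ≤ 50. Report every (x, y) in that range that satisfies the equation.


The equation is x³ - 29y³ = -15. For fixed y, x³ = 29·y³ − 15, so a solution requires the RHS to be a perfect cube.
Strategy: iterate y from -50 to 50, compute RHS = 29·y³ − 15, and check whether it is a (positive or negative) perfect cube.
Check small values of y:
  y = 0: RHS = -15 is not a perfect cube.
  y = 1: RHS = 14 is not a perfect cube.
  y = -1: RHS = -44 is not a perfect cube.
  y = 2: RHS = 217 is not a perfect cube.
  y = -2: RHS = -247 is not a perfect cube.
  y = 3: RHS = 768 is not a perfect cube.
  y = -3: RHS = -798 is not a perfect cube.
Continuing the search up to |y| = 50 finds no solutions either.
No (x, y) in the scanned range satisfies the equation.

No integer solutions with |y| ≤ 50.


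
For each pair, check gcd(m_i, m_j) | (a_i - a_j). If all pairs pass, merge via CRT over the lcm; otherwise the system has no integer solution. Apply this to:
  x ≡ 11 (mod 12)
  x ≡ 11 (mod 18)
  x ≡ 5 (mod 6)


Moduli 12, 18, 6 are not pairwise coprime, so CRT works modulo lcm(m_i) when all pairwise compatibility conditions hold.
Pairwise compatibility: gcd(m_i, m_j) must divide a_i - a_j for every pair.
Merge one congruence at a time:
  Start: x ≡ 11 (mod 12).
  Combine with x ≡ 11 (mod 18): gcd(12, 18) = 6; 11 - 11 = 0, which IS divisible by 6, so compatible.
    Write x = 11 + 12·t and substitute into x ≡ 11 (mod 18): 12·t ≡ 11 − 11 = 0 (mod 18).
    Divide the congruence (and modulus) by g = 6: 2·t ≡ 0 (mod 3).
    The inverse of 2 mod 3 is 2 (since 2·2 = 4 = 1·3 + 1), so t ≡ 2·0 = 0 ≡ 0 (mod 3).
    Then x = 11 + 12·0 = 11, valid modulo lcm(12, 18) = 36: x ≡ 11 (mod 36).
  Combine with x ≡ 5 (mod 6): gcd(36, 6) = 6; 5 - 11 = -6, which IS divisible by 6, so compatible.
    Write x = 11 + 36·t and substitute into x ≡ 5 (mod 6): 36·t ≡ 5 − 11 = -6 (mod 6).
    Divide the congruence (and modulus) by g = 6: 6·t ≡ -1 (mod 1).
    Modulo 1 every t works; take t = 0.
    Then x = 11 + 36·0 = 11, valid modulo lcm(36, 6) = 36: x ≡ 11 (mod 36).
Verify: 11 mod 12 = 11, 11 mod 18 = 11, 11 mod 6 = 5.

x ≡ 11 (mod 36).


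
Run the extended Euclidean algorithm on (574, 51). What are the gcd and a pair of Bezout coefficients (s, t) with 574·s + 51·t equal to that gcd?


Euclidean algorithm on (574, 51) — divide until remainder is 0:
  574 = 11 · 51 + 13
  51 = 3 · 13 + 12
  13 = 1 · 12 + 1
  12 = 12 · 1 + 0
gcd(574, 51) = 1.
Track Bezout coefficients alongside the remainders: start with r₀ = 574 = a·1 + b·0 (s = 1, t = 0) and r₁ = 51 = a·0 + b·1 (s = 0, t = 1); each new remainder r_{k+1} = r_{k-1} − q_k·r_k inherits s_{k+1} = s_{k-1} − q_k·s_k, t_{k+1} = t_{k-1} − q_k·t_k, so r_k = a·s_k + b·t_k at every step:
  q = 11: r = 13, s = 1 − 11·0 = 1, t = 0 − 11·1 = -11  (check: 574·1 + 51·(-11) = 13)
  q = 3: r = 12, s = 0 − 3·1 = -3, t = 1 − 3·(-11) = 34  (check: 574·(-3) + 51·34 = 12)
  q = 1: r = 1, s = 1 − 1·(-3) = 4, t = -11 − 1·34 = -45  (check: 574·4 + 51·(-45) = 1)
The row with r = 1 (the gcd) gives the Bezout coefficients s = 4, t = -45.
Result: 574 · (4) + 51 · (-45) = 1.

gcd(574, 51) = 1; s = 4, t = -45 (check: 574·4 + 51·(-45) = 1).


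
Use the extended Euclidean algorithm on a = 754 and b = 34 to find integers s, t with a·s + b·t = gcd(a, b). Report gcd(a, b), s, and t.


Euclidean algorithm on (754, 34) — divide until remainder is 0:
  754 = 22 · 34 + 6
  34 = 5 · 6 + 4
  6 = 1 · 4 + 2
  4 = 2 · 2 + 0
gcd(754, 34) = 2.
Track Bezout coefficients alongside the remainders: start with r₀ = 754 = a·1 + b·0 (s = 1, t = 0) and r₁ = 34 = a·0 + b·1 (s = 0, t = 1); each new remainder r_{k+1} = r_{k-1} − q_k·r_k inherits s_{k+1} = s_{k-1} − q_k·s_k, t_{k+1} = t_{k-1} − q_k·t_k, so r_k = a·s_k + b·t_k at every step:
  q = 22: r = 6, s = 1 − 22·0 = 1, t = 0 − 22·1 = -22  (check: 754·1 + 34·(-22) = 6)
  q = 5: r = 4, s = 0 − 5·1 = -5, t = 1 − 5·(-22) = 111  (check: 754·(-5) + 34·111 = 4)
  q = 1: r = 2, s = 1 − 1·(-5) = 6, t = -22 − 1·111 = -133  (check: 754·6 + 34·(-133) = 2)
The row with r = 2 (the gcd) gives the Bezout coefficients s = 6, t = -133.
Result: 754 · (6) + 34 · (-133) = 2.

gcd(754, 34) = 2; s = 6, t = -133 (check: 754·6 + 34·(-133) = 2).
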